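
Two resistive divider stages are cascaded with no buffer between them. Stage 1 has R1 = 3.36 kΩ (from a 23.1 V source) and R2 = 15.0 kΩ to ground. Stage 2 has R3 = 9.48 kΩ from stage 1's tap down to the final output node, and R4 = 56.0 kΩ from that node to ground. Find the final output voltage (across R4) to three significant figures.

V_out ≈ 15.5 V

Stage 2 presents R3+R4 = 65.48 kΩ as a load on stage 1's tap.
Stage 1's lower leg becomes R2‖(R3+R4) = 12.20 kΩ, so V_mid = 23.1 × 12.20/15.56 = 18.11 V.
Stage 2 is itself unloaded: V_out = V_mid × R4/(R3+R4) = 18.11 × 56.0/65.48 = 15.5 V.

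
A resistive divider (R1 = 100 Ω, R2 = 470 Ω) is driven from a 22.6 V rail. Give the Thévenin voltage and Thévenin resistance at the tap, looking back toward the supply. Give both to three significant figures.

V_th = 18.6 V, R_th = 82.5 Ω

V_th is the open-circuit tap voltage: 22.6 × 470/(100 + 470) = 18.6 V.
With the supply zeroed, R1 and R2 appear in parallel from the tap: R_th = R1‖R2 = (100 × 470)/570.0 = 82.5 Ω.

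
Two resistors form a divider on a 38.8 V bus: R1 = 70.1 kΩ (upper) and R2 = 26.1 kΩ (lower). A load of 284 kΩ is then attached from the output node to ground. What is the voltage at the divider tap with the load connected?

V_out ≈ 9.87 V

The load sits in parallel with R2: R2‖R_L = (26.1 × 284) / (26.1 + 284) = 23.90 kΩ.
V_out = 38.8 × 23.90 / (70.1 + 23.90) = 38.8 × 23.90/94.00 = 9.87 V.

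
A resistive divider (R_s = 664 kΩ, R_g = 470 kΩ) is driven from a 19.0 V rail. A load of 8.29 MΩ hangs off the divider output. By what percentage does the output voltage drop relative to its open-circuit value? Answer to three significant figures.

3.21 %

The divider's output (Thévenin) resistance is R_s‖R_g = 275.2 kΩ.
Fractional drop under load = R_th/(R_th + R_L) = 275.2 / (275.2 + 8290) = 0.03213.
So the output falls by 3.21 %.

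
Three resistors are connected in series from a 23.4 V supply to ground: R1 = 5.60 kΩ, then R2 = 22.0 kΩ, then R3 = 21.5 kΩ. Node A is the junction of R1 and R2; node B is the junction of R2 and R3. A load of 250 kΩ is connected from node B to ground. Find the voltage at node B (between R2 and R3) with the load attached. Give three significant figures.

V ≈ 9.77 V

At node B, R3 is in parallel with the load: R3‖R_L = 19.80 kΩ.
Below node A the resistance is R2 + (R3‖R_L) = 41.80 kΩ, so V_A = 23.4 × 41.80/47.40 = 20.64 V.
Then V_B = V_A × (R3‖R_L)/(R2 + R3‖R_L) = 20.64 × 19.80/41.80 = 9.77 V.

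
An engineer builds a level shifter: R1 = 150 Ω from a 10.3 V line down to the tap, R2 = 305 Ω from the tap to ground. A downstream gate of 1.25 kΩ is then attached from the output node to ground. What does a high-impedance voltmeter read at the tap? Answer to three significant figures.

The load sits in parallel with R2: R2‖R_L = (305 × 1250) / (305 + 1250) = 245.2 Ω.
V_out = 10.3 × 245.2 / (150 + 245.2) = 10.3 × 245.2/395.2 = 6.39 V.
(Unloaded it would have been 6.90 V.)

V_out ≈ 6.39 V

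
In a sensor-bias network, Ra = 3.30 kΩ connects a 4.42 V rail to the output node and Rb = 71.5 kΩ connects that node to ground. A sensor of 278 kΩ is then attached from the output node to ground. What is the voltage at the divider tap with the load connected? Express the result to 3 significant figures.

V_out ≈ 4.18 V

The load sits in parallel with Rb: Rb‖R_L = (71.5 × 278) / (71.5 + 278) = 56.87 kΩ.
V_out = 4.42 × 56.87 / (3.30 + 56.87) = 4.42 × 56.87/60.17 = 4.18 V.
(Unloaded it would have been 4.22 V.)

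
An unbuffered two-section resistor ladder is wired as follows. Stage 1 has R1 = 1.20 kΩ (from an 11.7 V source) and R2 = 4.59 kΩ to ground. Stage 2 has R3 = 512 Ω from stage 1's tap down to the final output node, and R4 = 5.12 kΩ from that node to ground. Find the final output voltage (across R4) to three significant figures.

Stage 2 presents R3+R4 = 5632 Ω as a load on stage 1's tap.
Stage 1's lower leg becomes R2‖(R3+R4) = 2529 Ω, so V_mid = 11.7 × 2529/3729 = 7.935 V.
Stage 2 is itself unloaded: V_out = V_mid × R4/(R3+R4) = 7.935 × 5120/5632 = 7.21 V.

V_out ≈ 7.21 V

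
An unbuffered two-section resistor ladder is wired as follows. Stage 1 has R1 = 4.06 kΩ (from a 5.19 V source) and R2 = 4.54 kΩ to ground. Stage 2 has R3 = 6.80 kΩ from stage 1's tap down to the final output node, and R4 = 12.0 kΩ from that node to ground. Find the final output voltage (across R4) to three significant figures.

Stage 2 presents R3+R4 = 18.80 kΩ as a load on stage 1's tap.
Stage 1's lower leg becomes R2‖(R3+R4) = 3.657 kΩ, so V_mid = 5.19 × 3.657/7.717 = 2.459 V.
Stage 2 is itself unloaded: V_out = V_mid × R4/(R3+R4) = 2.459 × 12.0/18.80 = 1.57 V.

V_out ≈ 1.57 V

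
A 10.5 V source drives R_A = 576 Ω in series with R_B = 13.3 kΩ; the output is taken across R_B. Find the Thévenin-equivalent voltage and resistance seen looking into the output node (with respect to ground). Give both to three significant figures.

V_th = 10.1 V, R_th = 552 Ω

V_th is the open-circuit tap voltage: 10.5 × 13300/(576 + 13300) = 10.1 V.
With the supply zeroed, R_A and R_B appear in parallel from the tap: R_th = R_A‖R_B = (576 × 13300)/13880 = 552 Ω.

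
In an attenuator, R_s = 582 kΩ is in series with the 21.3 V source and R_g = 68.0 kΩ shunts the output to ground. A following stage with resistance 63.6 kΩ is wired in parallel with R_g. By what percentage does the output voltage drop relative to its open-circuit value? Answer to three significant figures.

48.9 %

The divider's output (Thévenin) resistance is R_s‖R_g = 60.89 kΩ.
Fractional drop under load = R_th/(R_th + R_L) = 60.89 / (60.89 + 63.6) = 0.4891.
So the output falls by 48.9 %.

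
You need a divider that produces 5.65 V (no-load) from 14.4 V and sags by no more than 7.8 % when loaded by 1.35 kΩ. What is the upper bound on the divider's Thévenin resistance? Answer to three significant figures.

Loading drop = R_th/(R_th + R_L) ≤ 0.0780, so R_th ≤ R_L · ε/(1−ε) = 1.35 kΩ × 0.0780/0.9220 = 114 Ω.

R_th ≤ 114 Ω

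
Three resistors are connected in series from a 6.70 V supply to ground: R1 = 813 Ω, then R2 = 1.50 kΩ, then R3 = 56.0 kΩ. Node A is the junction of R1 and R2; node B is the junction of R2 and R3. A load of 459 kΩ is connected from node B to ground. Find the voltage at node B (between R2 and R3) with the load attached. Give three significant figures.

V ≈ 6.40 V

At node B, R3 is in parallel with the load: R3‖R_L = 49910 Ω.
Below node A the resistance is R2 + (R3‖R_L) = 51410 Ω, so V_A = 6.70 × 51410/52220 = 6.596 V.
Then V_B = V_A × (R3‖R_L)/(R2 + R3‖R_L) = 6.596 × 49910/51410 = 6.40 V.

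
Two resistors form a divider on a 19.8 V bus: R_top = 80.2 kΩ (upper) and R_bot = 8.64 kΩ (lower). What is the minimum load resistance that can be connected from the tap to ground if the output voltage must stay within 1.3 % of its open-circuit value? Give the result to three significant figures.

R_L(min) ≈ 592 kΩ

Output resistance R_th = R_top‖R_bot = (80.2 × 8.64)/88.84 = 7.800 kΩ.
The fractional drop is R_th/(R_th + R_L); requiring this ≤ 0.0130 gives R_L ≥ R_th(1/0.0130 − 1) = 7.800 × 75.92 = 592 kΩ.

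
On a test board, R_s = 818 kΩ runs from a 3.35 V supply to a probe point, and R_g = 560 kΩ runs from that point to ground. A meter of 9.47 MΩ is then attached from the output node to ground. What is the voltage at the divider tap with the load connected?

The load sits in parallel with R_g: R_g‖R_L = (560 × 9470) / (560 + 9470) = 528.7 kΩ.
V_out = 3.35 × 528.7 / (818 + 528.7) = 3.35 × 528.7/1347 = 1.32 V.

V_out ≈ 1.32 V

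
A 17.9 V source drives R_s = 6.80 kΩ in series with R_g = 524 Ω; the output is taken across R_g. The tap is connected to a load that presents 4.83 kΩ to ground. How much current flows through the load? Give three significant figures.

I_L ≈ 0.241 mA

R_g‖R_L = 472.7 Ω; V_out = 17.9 × 472.7/7273 = 1.163 V.
I_L = V_out / R_L = 1.163 / 4.83 kΩ = 0.241 mA.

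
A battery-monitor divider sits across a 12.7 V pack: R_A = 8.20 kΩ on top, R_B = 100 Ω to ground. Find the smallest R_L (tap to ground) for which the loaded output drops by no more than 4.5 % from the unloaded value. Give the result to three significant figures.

Output resistance R_th = R_A‖R_B = (8200 × 100)/8300 = 98.80 Ω.
The fractional drop is R_th/(R_th + R_L); requiring this ≤ 0.0450 gives R_L ≥ R_th(1/0.0450 − 1) = 98.80 × 21.22 = 2.10 kΩ.

R_L(min) ≈ 2.10 kΩ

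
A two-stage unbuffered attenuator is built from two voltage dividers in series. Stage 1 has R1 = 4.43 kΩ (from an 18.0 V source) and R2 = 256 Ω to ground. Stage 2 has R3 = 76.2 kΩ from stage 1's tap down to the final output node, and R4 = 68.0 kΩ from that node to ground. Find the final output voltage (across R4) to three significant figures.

V_out ≈ 0.463 V

Stage 2 presents R3+R4 = 144200 Ω as a load on stage 1's tap.
Stage 1's lower leg becomes R2‖(R3+R4) = 255.5 Ω, so V_mid = 18.0 × 255.5/4686 = 0.9817 V.
Stage 2 is itself unloaded: V_out = V_mid × R4/(R3+R4) = 0.9817 × 68000/144200 = 0.463 V.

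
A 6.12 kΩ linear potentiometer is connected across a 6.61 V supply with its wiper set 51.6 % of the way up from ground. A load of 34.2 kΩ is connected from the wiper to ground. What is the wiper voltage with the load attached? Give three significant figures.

V ≈ 3.26 V

The wiper splits the pot into (1−α)R = 2.962 kΩ above and αR = 3.158 kΩ below.
Lower section ‖ load = 2.891 kΩ.
V_wiper = 6.61 × 2.891/(2.962 + 2.891) = 3.26 V.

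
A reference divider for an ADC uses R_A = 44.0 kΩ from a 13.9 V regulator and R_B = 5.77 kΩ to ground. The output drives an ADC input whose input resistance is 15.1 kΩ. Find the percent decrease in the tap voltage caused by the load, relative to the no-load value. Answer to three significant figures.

The divider's output (Thévenin) resistance is R_A‖R_B = 5.101 kΩ.
Fractional drop under load = R_th/(R_th + R_L) = 5.101 / (5.101 + 15.1) = 0.2525.
So the output falls by 25.3 %.

25.3 %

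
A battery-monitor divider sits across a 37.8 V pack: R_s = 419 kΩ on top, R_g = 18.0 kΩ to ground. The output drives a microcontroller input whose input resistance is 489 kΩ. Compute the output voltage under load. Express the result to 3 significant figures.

The load sits in parallel with R_g: R_g‖R_L = (18.0 × 489) / (18.0 + 489) = 17.36 kΩ.
V_out = 37.8 × 17.36 / (419 + 17.36) = 37.8 × 17.36/436.4 = 1.50 V.
(Unloaded it would have been 1.56 V.)

V_out ≈ 1.50 V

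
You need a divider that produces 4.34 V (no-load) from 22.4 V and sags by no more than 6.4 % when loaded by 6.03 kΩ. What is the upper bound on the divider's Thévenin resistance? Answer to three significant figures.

R_th ≤ 412 Ω

Loading drop = R_th/(R_th + R_L) ≤ 0.0640, so R_th ≤ R_L · ε/(1−ε) = 6.03 kΩ × 0.0640/0.9360 = 412 Ω.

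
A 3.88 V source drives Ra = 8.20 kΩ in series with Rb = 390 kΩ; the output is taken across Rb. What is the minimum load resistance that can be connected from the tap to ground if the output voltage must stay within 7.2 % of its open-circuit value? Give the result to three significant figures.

Output resistance R_th = Ra‖Rb = (8.20 × 390)/398.2 = 8.031 kΩ.
The fractional drop is R_th/(R_th + R_L); requiring this ≤ 0.0720 gives R_L ≥ R_th(1/0.0720 − 1) = 8.031 × 12.89 = 104 kΩ.

R_L(min) ≈ 104 kΩ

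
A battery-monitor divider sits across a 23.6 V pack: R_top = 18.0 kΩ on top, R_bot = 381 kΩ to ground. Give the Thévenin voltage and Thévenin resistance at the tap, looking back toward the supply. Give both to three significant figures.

V_th = 22.5 V, R_th = 17.2 kΩ

V_th is the open-circuit tap voltage: 23.6 × 381/(18.0 + 381) = 22.5 V.
With the supply zeroed, R_top and R_bot appear in parallel from the tap: R_th = R_top‖R_bot = (18.0 × 381)/399.0 = 17.2 kΩ.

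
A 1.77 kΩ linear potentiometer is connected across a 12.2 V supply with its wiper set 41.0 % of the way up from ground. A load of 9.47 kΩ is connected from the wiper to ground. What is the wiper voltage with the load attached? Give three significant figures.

The wiper splits the pot into (1−α)R = 1044 Ω above and αR = 725.7 Ω below.
Lower section ‖ load = 674.0 Ω.
V_wiper = 12.2 × 674.0/(1044 + 674.0) = 4.79 V.

V ≈ 4.79 V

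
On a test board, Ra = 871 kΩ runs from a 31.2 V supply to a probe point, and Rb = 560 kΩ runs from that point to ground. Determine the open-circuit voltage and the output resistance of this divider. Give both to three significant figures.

V_th is the open-circuit tap voltage: 31.2 × 560/(871 + 560) = 12.2 V.
With the supply zeroed, Ra and Rb appear in parallel from the tap: R_th = Ra‖Rb = (871 × 560)/1431 = 341 kΩ.

V_th = 12.2 V, R_th = 341 kΩ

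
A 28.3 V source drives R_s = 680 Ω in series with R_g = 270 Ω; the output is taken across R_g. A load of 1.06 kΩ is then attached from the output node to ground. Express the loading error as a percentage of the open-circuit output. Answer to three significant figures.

15.4 %

Unloaded V = 28.3 × 270/950.0 = 8.043 V.
Loaded: R_g‖R_L = 215.2 Ω, giving V = 28.3 × 215.2/895.2 = 6.803 V.
Drop = (8.043 − 6.803) / 8.043 = 15.4 %.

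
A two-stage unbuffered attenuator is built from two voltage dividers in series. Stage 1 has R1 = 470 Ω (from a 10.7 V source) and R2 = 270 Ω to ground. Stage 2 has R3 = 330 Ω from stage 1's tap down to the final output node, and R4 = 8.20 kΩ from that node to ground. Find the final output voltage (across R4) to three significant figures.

V_out ≈ 3.68 V

Stage 2 presents R3+R4 = 8530 Ω as a load on stage 1's tap.
Stage 1's lower leg becomes R2‖(R3+R4) = 261.7 Ω, so V_mid = 10.7 × 261.7/731.7 = 3.827 V.
Stage 2 is itself unloaded: V_out = V_mid × R4/(R3+R4) = 3.827 × 8200/8530 = 3.68 V.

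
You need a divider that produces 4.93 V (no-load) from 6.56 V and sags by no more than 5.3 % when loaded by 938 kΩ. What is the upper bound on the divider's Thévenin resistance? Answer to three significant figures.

R_th ≤ 52.5 kΩ

Loading drop = R_th/(R_th + R_L) ≤ 0.0530, so R_th ≤ R_L · ε/(1−ε) = 938 kΩ × 0.0530/0.9470 = 52.5 kΩ.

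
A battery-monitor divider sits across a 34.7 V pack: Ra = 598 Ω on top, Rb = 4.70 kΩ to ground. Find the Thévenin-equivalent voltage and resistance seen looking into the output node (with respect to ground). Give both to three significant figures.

V_th is the open-circuit tap voltage: 34.7 × 4700/(598 + 4700) = 30.8 V.
With the supply zeroed, Ra and Rb appear in parallel from the tap: R_th = Ra‖Rb = (598 × 4700)/5298 = 531 Ω.

V_th = 30.8 V, R_th = 531 Ω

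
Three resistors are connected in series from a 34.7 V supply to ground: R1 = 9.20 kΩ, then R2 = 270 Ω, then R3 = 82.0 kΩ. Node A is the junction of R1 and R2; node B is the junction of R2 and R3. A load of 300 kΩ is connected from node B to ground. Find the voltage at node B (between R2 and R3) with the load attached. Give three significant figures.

At node B, R3 is in parallel with the load: R3‖R_L = 64400 Ω.
Below node A the resistance is R2 + (R3‖R_L) = 64670 Ω, so V_A = 34.7 × 64670/73870 = 30.38 V.
Then V_B = V_A × (R3‖R_L)/(R2 + R3‖R_L) = 30.38 × 64400/64670 = 30.3 V.

V ≈ 30.3 V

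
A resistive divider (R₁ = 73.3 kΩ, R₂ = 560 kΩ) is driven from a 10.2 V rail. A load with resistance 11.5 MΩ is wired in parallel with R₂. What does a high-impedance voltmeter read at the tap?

The load sits in parallel with R₂: R₂‖R_L = (560 × 11500) / (560 + 11500) = 534.0 kΩ.
V_out = 10.2 × 534.0 / (73.3 + 534.0) = 10.2 × 534.0/607.3 = 8.97 V.

V_out ≈ 8.97 V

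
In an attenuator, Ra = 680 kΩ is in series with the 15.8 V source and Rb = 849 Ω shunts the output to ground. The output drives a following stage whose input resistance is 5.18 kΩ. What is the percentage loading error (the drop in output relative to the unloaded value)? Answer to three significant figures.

14.1 %

Unloaded V = 15.8 × 849/680800 = 0.019702 V.
Loaded: Rb‖R_L = 729.4 Ω, giving V = 15.8 × 729.4/680700 = 0.016931 V.
Drop = (0.019702 − 0.016931) / 0.019702 = 14.1 %.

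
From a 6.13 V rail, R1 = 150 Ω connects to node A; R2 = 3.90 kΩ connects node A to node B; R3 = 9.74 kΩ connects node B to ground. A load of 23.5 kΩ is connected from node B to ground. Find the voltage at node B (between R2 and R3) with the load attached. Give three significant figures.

At node B, R3 is in parallel with the load: R3‖R_L = 6886 Ω.
Below node A the resistance is R2 + (R3‖R_L) = 10790 Ω, so V_A = 6.13 × 10790/10940 = 6.046 V.
Then V_B = V_A × (R3‖R_L)/(R2 + R3‖R_L) = 6.046 × 6886/10790 = 3.86 V.

V ≈ 3.86 V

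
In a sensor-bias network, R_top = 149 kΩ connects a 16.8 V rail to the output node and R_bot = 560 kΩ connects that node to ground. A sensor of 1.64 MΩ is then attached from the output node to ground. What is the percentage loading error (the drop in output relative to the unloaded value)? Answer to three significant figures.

The divider's output (Thévenin) resistance is R_top‖R_bot = 117.7 kΩ.
Fractional drop under load = R_th/(R_th + R_L) = 117.7 / (117.7 + 1640) = 0.06696.
So the output falls by 6.70 %.

6.70 %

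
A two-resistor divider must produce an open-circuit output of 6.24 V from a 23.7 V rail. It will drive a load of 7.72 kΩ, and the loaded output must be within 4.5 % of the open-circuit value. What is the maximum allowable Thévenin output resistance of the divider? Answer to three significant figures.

Loading drop = R_th/(R_th + R_L) ≤ 0.0450, so R_th ≤ R_L · ε/(1−ε) = 7.72 kΩ × 0.0450/0.9550 = 364 Ω.

R_th ≤ 364 Ω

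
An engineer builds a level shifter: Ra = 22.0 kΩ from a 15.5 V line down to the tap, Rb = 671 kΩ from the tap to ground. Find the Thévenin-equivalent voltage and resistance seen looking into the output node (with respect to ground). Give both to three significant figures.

V_th = 15.0 V, R_th = 21.3 kΩ

V_th is the open-circuit tap voltage: 15.5 × 671/(22.0 + 671) = 15.0 V.
With the supply zeroed, Ra and Rb appear in parallel from the tap: R_th = Ra‖Rb = (22.0 × 671)/693.0 = 21.3 kΩ.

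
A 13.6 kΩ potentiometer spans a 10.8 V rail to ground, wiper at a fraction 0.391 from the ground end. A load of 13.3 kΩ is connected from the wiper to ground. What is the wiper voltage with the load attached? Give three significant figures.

V ≈ 3.40 V

The wiper splits the pot into (1−α)R = 8.282 kΩ above and αR = 5.318 kΩ below.
Lower section ‖ load = 3.799 kΩ.
V_wiper = 10.8 × 3.799/(8.282 + 3.799) = 3.40 V.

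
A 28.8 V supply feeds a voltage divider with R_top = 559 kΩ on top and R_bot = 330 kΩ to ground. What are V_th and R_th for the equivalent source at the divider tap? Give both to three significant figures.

V_th is the open-circuit tap voltage: 28.8 × 330/(559 + 330) = 10.7 V.
With the supply zeroed, R_top and R_bot appear in parallel from the tap: R_th = R_top‖R_bot = (559 × 330)/889.0 = 208 kΩ.

V_th = 10.7 V, R_th = 208 kΩ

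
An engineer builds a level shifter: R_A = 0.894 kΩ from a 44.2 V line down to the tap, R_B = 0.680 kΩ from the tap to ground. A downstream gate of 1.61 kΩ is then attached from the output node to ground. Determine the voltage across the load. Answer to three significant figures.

V_out ≈ 15.4 V

The load sits in parallel with R_B: R_B‖R_L = (680 × 1610) / (680 + 1610) = 478.1 Ω.
V_out = 44.2 × 478.1 / (894 + 478.1) = 44.2 × 478.1/1372 = 15.4 V.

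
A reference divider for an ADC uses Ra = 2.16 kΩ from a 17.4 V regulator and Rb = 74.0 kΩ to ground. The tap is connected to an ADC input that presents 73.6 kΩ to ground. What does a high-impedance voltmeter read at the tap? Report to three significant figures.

The load sits in parallel with Rb: Rb‖R_L = (74.0 × 73.6) / (74.0 + 73.6) = 36.90 kΩ.
V_out = 17.4 × 36.90 / (2.16 + 36.90) = 17.4 × 36.90/39.06 = 16.4 V.

V_out ≈ 16.4 V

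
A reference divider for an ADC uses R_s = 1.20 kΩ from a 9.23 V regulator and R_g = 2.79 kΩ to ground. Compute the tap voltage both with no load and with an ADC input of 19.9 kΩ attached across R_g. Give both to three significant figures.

Unloaded: 6.45 V; loaded: 6.19 V

Open-circuit: V = 9.23 × 2.79/(1.20 + 2.79) = 6.45 V.
With the load, R_g becomes R_g‖R_L = 2.447 kΩ, so V = 9.23 × 2.447/3.647 = 6.19 V.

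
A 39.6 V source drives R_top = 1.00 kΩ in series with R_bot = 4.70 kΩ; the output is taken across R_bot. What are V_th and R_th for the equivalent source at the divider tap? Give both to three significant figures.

V_th is the open-circuit tap voltage: 39.6 × 4.70/(1.00 + 4.70) = 32.7 V.
With the supply zeroed, R_top and R_bot appear in parallel from the tap: R_th = R_top‖R_bot = (1.00 × 4.70)/5.700 = 825 Ω.

V_th = 32.7 V, R_th = 825 Ω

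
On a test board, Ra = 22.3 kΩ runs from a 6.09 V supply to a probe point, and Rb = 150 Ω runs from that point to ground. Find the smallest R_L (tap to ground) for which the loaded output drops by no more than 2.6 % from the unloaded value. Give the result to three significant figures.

R_L(min) ≈ 5.58 kΩ

Output resistance R_th = Ra‖Rb = (22300 × 150)/22450 = 149.0 Ω.
The fractional drop is R_th/(R_th + R_L); requiring this ≤ 0.0260 gives R_L ≥ R_th(1/0.0260 − 1) = 149.0 × 37.46 = 5.58 kΩ.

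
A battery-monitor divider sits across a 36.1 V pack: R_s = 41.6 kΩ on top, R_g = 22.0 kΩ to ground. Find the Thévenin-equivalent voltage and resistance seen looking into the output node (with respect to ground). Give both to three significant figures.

V_th = 12.5 V, R_th = 14.4 kΩ

V_th is the open-circuit tap voltage: 36.1 × 22.0/(41.6 + 22.0) = 12.5 V.
With the supply zeroed, R_s and R_g appear in parallel from the tap: R_th = R_s‖R_g = (41.6 × 22.0)/63.60 = 14.4 kΩ.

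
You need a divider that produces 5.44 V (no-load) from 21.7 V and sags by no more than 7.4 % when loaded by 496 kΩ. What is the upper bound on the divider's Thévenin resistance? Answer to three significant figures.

R_th ≤ 39.6 kΩ

Loading drop = R_th/(R_th + R_L) ≤ 0.0740, so R_th ≤ R_L · ε/(1−ε) = 496 kΩ × 0.0740/0.9260 = 39.6 kΩ.
(Any R1, R2 with R2/(R1+R2) = 0.251 and R1‖R2 ≤ 39.6 kΩ will meet the spec.)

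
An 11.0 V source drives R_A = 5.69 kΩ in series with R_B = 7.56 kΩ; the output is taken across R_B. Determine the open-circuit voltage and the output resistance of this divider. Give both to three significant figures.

V_th is the open-circuit tap voltage: 11.0 × 7.56/(5.69 + 7.56) = 6.28 V.
With the supply zeroed, R_A and R_B appear in parallel from the tap: R_th = R_A‖R_B = (5.69 × 7.56)/13.25 = 3.25 kΩ.

V_th = 6.28 V, R_th = 3.25 kΩ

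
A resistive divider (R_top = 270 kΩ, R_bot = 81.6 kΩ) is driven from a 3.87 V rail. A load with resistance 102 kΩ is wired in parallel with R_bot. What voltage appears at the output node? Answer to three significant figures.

V_out ≈ 0.556 V

The load sits in parallel with R_bot: R_bot‖R_L = (81.6 × 102) / (81.6 + 102) = 45.33 kΩ.
V_out = 3.87 × 45.33 / (270 + 45.33) = 3.87 × 45.33/315.3 = 0.556 V.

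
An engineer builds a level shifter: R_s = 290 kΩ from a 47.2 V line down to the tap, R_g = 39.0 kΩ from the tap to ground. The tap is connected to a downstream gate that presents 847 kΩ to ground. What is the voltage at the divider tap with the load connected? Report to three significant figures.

V_out ≈ 5.38 V

The load sits in parallel with R_g: R_g‖R_L = (39.0 × 847) / (39.0 + 847) = 37.28 kΩ.
V_out = 47.2 × 37.28 / (290 + 37.28) = 47.2 × 37.28/327.3 = 5.38 V.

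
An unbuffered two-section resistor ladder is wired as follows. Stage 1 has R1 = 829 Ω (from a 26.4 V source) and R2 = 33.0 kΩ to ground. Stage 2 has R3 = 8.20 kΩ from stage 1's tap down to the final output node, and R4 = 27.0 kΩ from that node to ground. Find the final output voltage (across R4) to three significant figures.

Stage 2 presents R3+R4 = 35200 Ω as a load on stage 1's tap.
Stage 1's lower leg becomes R2‖(R3+R4) = 17030 Ω, so V_mid = 26.4 × 17030/17860 = 25.17 V.
Stage 2 is itself unloaded: V_out = V_mid × R4/(R3+R4) = 25.17 × 27000/35200 = 19.3 V.

V_out ≈ 19.3 V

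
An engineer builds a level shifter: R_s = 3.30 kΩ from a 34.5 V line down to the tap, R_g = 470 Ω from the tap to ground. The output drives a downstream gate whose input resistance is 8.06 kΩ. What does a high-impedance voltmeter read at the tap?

The load sits in parallel with R_g: R_g‖R_L = (470 × 8060) / (470 + 8060) = 444.1 Ω.
V_out = 34.5 × 444.1 / (3300 + 444.1) = 34.5 × 444.1/3744 = 4.09 V.
(Unloaded it would have been 4.30 V.)

V_out ≈ 4.09 V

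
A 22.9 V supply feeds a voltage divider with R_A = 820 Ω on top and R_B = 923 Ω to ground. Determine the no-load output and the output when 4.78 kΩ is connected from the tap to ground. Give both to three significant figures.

Open-circuit: V = 22.9 × 923/(820 + 923) = 12.1 V.
With the load, R_B becomes R_B‖R_L = 773.6 Ω, so V = 22.9 × 773.6/1594 = 11.1 V.

Unloaded: 12.1 V; loaded: 11.1 V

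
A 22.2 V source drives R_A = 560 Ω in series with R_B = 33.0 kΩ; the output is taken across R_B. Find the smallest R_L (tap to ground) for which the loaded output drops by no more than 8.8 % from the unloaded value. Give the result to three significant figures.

Output resistance R_th = R_A‖R_B = (560 × 33000)/33560 = 550.7 Ω.
The fractional drop is R_th/(R_th + R_L); requiring this ≤ 0.0880 gives R_L ≥ R_th(1/0.0880 − 1) = 550.7 × 10.36 = 5.71 kΩ.

R_L(min) ≈ 5.71 kΩ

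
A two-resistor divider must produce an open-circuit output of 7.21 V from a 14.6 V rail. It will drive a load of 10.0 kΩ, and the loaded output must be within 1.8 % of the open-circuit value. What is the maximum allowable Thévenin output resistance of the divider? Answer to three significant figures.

Loading drop = R_th/(R_th + R_L) ≤ 0.0180, so R_th ≤ R_L · ε/(1−ε) = 10.0 kΩ × 0.0180/0.9820 = 183 Ω.

R_th ≤ 183 Ω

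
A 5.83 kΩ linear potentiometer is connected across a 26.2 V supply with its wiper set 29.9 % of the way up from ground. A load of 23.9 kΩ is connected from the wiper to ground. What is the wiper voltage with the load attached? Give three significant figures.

V ≈ 7.45 V

The wiper splits the pot into (1−α)R = 4.087 kΩ above and αR = 1.743 kΩ below.
Lower section ‖ load = 1.625 kΩ.
V_wiper = 26.2 × 1.625/(4.087 + 1.625) = 7.45 V.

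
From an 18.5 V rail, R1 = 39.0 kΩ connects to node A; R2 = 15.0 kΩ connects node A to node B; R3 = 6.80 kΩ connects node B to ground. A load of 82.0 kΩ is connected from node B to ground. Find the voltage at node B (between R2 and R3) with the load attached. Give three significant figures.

V ≈ 1.93 V

At node B, R3 is in parallel with the load: R3‖R_L = 6.279 kΩ.
Below node A the resistance is R2 + (R3‖R_L) = 21.28 kΩ, so V_A = 18.5 × 21.28/60.28 = 6.531 V.
Then V_B = V_A × (R3‖R_L)/(R2 + R3‖R_L) = 6.531 × 6.279/21.28 = 1.93 V.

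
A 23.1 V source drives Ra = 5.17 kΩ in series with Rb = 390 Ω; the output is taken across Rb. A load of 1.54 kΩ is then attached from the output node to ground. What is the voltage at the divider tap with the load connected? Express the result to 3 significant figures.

The load sits in parallel with Rb: Rb‖R_L = (390 × 1540) / (390 + 1540) = 311.2 Ω.
V_out = 23.1 × 311.2 / (5170 + 311.2) = 23.1 × 311.2/5481 = 1.31 V.

V_out ≈ 1.31 V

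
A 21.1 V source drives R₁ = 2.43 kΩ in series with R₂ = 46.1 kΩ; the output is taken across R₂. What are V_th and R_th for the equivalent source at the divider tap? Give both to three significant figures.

V_th is the open-circuit tap voltage: 21.1 × 46.1/(2.43 + 46.1) = 20.0 V.
With the supply zeroed, R₁ and R₂ appear in parallel from the tap: R_th = R₁‖R₂ = (2.43 × 46.1)/48.53 = 2.31 kΩ.

V_th = 20.0 V, R_th = 2.31 kΩ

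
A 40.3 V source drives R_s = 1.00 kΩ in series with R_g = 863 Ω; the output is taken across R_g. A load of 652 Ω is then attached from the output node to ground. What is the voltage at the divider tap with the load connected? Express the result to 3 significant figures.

V_out ≈ 10.9 V

The load sits in parallel with R_g: R_g‖R_L = (863 × 652) / (863 + 652) = 371.4 Ω.
V_out = 40.3 × 371.4 / (1000 + 371.4) = 40.3 × 371.4/1371 = 10.9 V.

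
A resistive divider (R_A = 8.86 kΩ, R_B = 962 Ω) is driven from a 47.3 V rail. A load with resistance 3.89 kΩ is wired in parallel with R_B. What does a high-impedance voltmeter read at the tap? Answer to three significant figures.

The load sits in parallel with R_B: R_B‖R_L = (962 × 3890) / (962 + 3890) = 771.3 Ω.
V_out = 47.3 × 771.3 / (8860 + 771.3) = 47.3 × 771.3/9631 = 3.79 V.

V_out ≈ 3.79 V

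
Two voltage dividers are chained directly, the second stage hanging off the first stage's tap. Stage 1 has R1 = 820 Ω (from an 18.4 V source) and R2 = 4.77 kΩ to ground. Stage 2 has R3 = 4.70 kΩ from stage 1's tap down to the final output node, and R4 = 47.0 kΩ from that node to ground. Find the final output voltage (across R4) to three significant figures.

V_out ≈ 14.1 V

Stage 2 presents R3+R4 = 51700 Ω as a load on stage 1's tap.
Stage 1's lower leg becomes R2‖(R3+R4) = 4367 Ω, so V_mid = 18.4 × 4367/5187 = 15.49 V.
Stage 2 is itself unloaded: V_out = V_mid × R4/(R3+R4) = 15.49 × 47000/51700 = 14.1 V.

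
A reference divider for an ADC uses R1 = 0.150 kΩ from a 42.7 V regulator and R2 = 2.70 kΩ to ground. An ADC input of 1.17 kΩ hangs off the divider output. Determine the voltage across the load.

The load sits in parallel with R2: R2‖R_L = (2700 × 1170) / (2700 + 1170) = 816.3 Ω.
V_out = 42.7 × 816.3 / (150 + 816.3) = 42.7 × 816.3/966.3 = 36.1 V.

V_out ≈ 36.1 V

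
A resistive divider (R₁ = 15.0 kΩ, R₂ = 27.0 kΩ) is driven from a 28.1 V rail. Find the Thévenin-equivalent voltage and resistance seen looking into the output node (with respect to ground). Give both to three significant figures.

V_th = 18.1 V, R_th = 9.64 kΩ

V_th is the open-circuit tap voltage: 28.1 × 27.0/(15.0 + 27.0) = 18.1 V.
With the supply zeroed, R₁ and R₂ appear in parallel from the tap: R_th = R₁‖R₂ = (15.0 × 27.0)/42.00 = 9.64 kΩ.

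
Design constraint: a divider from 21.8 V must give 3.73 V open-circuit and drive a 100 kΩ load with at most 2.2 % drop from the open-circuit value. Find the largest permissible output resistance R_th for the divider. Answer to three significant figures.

Loading drop = R_th/(R_th + R_L) ≤ 0.0220, so R_th ≤ R_L · ε/(1−ε) = 100 kΩ × 0.0220/0.9780 = 2.25 kΩ.
(Any R1, R2 with R2/(R1+R2) = 0.171 and R1‖R2 ≤ 2.25 kΩ will meet the spec.)

R_th ≤ 2.25 kΩ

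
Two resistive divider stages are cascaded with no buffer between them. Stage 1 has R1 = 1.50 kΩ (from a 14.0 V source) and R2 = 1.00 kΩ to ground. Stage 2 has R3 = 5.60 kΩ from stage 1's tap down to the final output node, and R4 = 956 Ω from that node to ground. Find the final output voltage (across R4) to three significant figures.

Stage 2 presents R3+R4 = 6556 Ω as a load on stage 1's tap.
Stage 1's lower leg becomes R2‖(R3+R4) = 867.7 Ω, so V_mid = 14.0 × 867.7/2368 = 5.130 V.
Stage 2 is itself unloaded: V_out = V_mid × R4/(R3+R4) = 5.130 × 956/6556 = 0.748 V.

V_out ≈ 0.748 V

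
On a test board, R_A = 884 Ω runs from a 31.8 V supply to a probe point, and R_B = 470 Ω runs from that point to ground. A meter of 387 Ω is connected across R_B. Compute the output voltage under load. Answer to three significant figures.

The load sits in parallel with R_B: R_B‖R_L = (470 × 387) / (470 + 387) = 212.2 Ω.
V_out = 31.8 × 212.2 / (884 + 212.2) = 31.8 × 212.2/1096 = 6.16 V.

V_out ≈ 6.16 V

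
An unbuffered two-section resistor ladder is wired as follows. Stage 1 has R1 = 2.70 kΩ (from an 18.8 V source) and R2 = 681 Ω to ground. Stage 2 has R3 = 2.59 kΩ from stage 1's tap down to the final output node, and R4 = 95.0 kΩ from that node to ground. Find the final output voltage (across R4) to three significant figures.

Stage 2 presents R3+R4 = 97590 Ω as a load on stage 1's tap.
Stage 1's lower leg becomes R2‖(R3+R4) = 676.3 Ω, so V_mid = 18.8 × 676.3/3376 = 3.766 V.
Stage 2 is itself unloaded: V_out = V_mid × R4/(R3+R4) = 3.766 × 95000/97590 = 3.67 V.

V_out ≈ 3.67 V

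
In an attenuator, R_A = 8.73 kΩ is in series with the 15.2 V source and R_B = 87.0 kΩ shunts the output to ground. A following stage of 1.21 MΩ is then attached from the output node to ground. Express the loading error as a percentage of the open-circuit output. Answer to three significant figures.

The divider's output (Thévenin) resistance is R_A‖R_B = 7.934 kΩ.
Fractional drop under load = R_th/(R_th + R_L) = 7.934 / (7.934 + 1210) = 0.006514.
So the output falls by 0.651 %.

0.651 %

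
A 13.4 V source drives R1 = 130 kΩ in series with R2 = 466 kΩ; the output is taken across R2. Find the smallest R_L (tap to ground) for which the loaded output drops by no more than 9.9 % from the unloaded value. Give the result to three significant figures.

R_L(min) ≈ 925 kΩ

Output resistance R_th = R1‖R2 = (130 × 466)/596.0 = 101.6 kΩ.
The fractional drop is R_th/(R_th + R_L); requiring this ≤ 0.0990 gives R_L ≥ R_th(1/0.0990 − 1) = 101.6 × 9.101 = 925 kΩ.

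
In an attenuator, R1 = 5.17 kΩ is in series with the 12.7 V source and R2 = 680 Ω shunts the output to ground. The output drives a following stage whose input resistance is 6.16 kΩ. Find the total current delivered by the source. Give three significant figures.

R2‖R_L = 612.4 Ω, so the source sees R1 + R2‖R_L = 5782 Ω.
I = 12.7 V / 5782 Ω = 2.20 mA.

I ≈ 2.20 mA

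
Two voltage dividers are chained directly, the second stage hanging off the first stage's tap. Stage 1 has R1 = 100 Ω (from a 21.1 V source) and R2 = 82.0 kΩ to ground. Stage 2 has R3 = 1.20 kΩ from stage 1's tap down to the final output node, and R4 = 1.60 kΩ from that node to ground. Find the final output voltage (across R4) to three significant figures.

Stage 2 presents R3+R4 = 2800 Ω as a load on stage 1's tap.
Stage 1's lower leg becomes R2‖(R3+R4) = 2708 Ω, so V_mid = 21.1 × 2708/2808 = 20.35 V.
Stage 2 is itself unloaded: V_out = V_mid × R4/(R3+R4) = 20.35 × 1600/2800 = 11.6 V.

V_out ≈ 11.6 V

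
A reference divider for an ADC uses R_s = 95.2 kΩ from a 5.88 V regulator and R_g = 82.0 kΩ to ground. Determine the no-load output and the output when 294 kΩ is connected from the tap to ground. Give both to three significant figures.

Open-circuit: V = 5.88 × 82.0/(95.2 + 82.0) = 2.72 V.
With the load, R_g becomes R_g‖R_L = 64.12 kΩ, so V = 5.88 × 64.12/159.3 = 2.37 V.

Unloaded: 2.72 V; loaded: 2.37 V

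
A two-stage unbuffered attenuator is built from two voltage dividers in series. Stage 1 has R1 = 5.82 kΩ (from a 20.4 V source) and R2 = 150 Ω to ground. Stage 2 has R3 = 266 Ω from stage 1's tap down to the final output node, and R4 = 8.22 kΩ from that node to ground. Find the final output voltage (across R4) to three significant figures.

V_out ≈ 0.488 V

Stage 2 presents R3+R4 = 8486 Ω as a load on stage 1's tap.
Stage 1's lower leg becomes R2‖(R3+R4) = 147.4 Ω, so V_mid = 20.4 × 147.4/5967 = 0.5039 V.
Stage 2 is itself unloaded: V_out = V_mid × R4/(R3+R4) = 0.5039 × 8220/8486 = 0.488 V.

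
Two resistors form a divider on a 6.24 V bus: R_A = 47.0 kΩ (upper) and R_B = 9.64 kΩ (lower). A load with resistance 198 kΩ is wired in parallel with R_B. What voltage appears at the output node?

V_out ≈ 1.02 V

The load sits in parallel with R_B: R_B‖R_L = (9.64 × 198) / (9.64 + 198) = 9.192 kΩ.
V_out = 6.24 × 9.192 / (47.0 + 9.192) = 6.24 × 9.192/56.19 = 1.02 V.
(Unloaded it would have been 1.06 V.)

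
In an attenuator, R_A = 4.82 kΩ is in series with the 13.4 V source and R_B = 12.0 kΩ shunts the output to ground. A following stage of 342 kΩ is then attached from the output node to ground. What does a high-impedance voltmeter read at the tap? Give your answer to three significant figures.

The load sits in parallel with R_B: R_B‖R_L = (12.0 × 342) / (12.0 + 342) = 11.59 kΩ.
V_out = 13.4 × 11.59 / (4.82 + 11.59) = 13.4 × 11.59/16.41 = 9.46 V.
(Unloaded it would have been 9.56 V.)

V_out ≈ 9.46 V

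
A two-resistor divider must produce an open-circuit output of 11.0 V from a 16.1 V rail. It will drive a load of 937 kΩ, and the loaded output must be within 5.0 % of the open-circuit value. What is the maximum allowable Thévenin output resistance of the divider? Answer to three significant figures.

Loading drop = R_th/(R_th + R_L) ≤ 0.0500, so R_th ≤ R_L · ε/(1−ε) = 937 kΩ × 0.0500/0.9500 = 49.3 kΩ.

R_th ≤ 49.3 kΩ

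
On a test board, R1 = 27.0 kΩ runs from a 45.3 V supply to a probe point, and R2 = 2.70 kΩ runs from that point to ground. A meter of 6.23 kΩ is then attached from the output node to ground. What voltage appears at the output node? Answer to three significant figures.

The load sits in parallel with R2: R2‖R_L = (2.70 × 6.23) / (2.70 + 6.23) = 1.884 kΩ.
V_out = 45.3 × 1.884 / (27.0 + 1.884) = 45.3 × 1.884/28.88 = 2.95 V.

V_out ≈ 2.95 V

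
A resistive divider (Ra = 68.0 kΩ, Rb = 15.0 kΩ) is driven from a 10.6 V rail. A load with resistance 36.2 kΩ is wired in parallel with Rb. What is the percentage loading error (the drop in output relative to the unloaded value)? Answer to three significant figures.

Unloaded V = 10.6 × 15.0/83.00 = 1.916 V.
Loaded: Rb‖R_L = 10.61 kΩ, giving V = 10.6 × 10.61/78.61 = 1.430 V.
Drop = (1.916 − 1.430) / 1.916 = 25.3 %.

25.3 %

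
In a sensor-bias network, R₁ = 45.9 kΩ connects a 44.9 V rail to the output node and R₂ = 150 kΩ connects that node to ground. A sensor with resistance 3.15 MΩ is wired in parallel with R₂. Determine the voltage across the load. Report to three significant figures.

V_out ≈ 34.0 V

The load sits in parallel with R₂: R₂‖R_L = (150 × 3150) / (150 + 3150) = 143.2 kΩ.
V_out = 44.9 × 143.2 / (45.9 + 143.2) = 44.9 × 143.2/189.1 = 34.0 V.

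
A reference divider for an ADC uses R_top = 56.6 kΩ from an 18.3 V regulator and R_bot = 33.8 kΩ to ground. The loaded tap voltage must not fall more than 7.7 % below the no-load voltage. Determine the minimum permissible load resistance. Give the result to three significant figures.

Output resistance R_th = R_top‖R_bot = (56.6 × 33.8)/90.40 = 21.16 kΩ.
The fractional drop is R_th/(R_th + R_L); requiring this ≤ 0.0770 gives R_L ≥ R_th(1/0.0770 − 1) = 21.16 × 11.99 = 254 kΩ.

R_L(min) ≈ 254 kΩ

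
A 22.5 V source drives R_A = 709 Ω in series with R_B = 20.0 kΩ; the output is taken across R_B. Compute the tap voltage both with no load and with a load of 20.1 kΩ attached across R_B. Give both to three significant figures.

Open-circuit: V = 22.5 × 20000/(709 + 20000) = 21.7 V.
With the load, R_B becomes R_B‖R_L = 10020 Ω, so V = 22.5 × 10020/10730 = 21.0 V.

Unloaded: 21.7 V; loaded: 21.0 V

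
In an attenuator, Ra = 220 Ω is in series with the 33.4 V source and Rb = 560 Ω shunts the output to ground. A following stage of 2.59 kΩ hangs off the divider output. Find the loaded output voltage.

The load sits in parallel with Rb: Rb‖R_L = (560 × 2590) / (560 + 2590) = 460.4 Ω.
V_out = 33.4 × 460.4 / (220 + 460.4) = 33.4 × 460.4/680.4 = 22.6 V.

V_out ≈ 22.6 V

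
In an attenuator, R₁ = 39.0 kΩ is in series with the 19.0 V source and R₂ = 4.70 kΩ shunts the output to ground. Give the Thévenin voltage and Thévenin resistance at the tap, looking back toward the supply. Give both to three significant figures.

V_th is the open-circuit tap voltage: 19.0 × 4.70/(39.0 + 4.70) = 2.04 V.
With the supply zeroed, R₁ and R₂ appear in parallel from the tap: R_th = R₁‖R₂ = (39.0 × 4.70)/43.70 = 4.19 kΩ.

V_th = 2.04 V, R_th = 4.19 kΩ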